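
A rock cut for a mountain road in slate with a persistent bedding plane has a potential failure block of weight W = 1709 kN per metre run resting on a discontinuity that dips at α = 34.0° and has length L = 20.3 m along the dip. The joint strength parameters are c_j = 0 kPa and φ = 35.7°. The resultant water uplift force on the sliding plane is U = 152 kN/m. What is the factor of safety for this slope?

FS = 0.95

Resolving the block weight along and normal to the plane and applying the Mohr–Coulomb strength on the joint:
N' = W cosα − U = 1709·cos34.0° − 152 = 1264.8 kN/m
Driving force T = W sinα = 1709·sin34.0° = 955.7 kN/m
Resisting force R = c_j·L + N'·tanφ = 0·20.3 + 1264.8·tan35.7° = 0.0 + 908.9 = 908.9 kN/m
FS = R / T = 908.9 / 955.7 = 0.951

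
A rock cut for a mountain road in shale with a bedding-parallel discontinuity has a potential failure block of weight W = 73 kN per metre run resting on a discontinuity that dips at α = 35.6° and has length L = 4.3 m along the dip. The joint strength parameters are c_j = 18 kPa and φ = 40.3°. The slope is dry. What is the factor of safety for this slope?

Resolving the block weight along and normal to the plane and applying the Mohr–Coulomb strength on the joint:
N' = W cosα = 73·cos35.6° = 59.4 kN/m
Driving force T = W sinα = 73·sin35.6° = 42.5 kN/m
Resisting force R = c_j·L + N'·tanφ = 18·4.3 + 59.4·tan40.3° = 77.4 + 50.3 = 127.7 kN/m
FS = R / T = 127.7 / 42.5 = 3.006

FS = 3.01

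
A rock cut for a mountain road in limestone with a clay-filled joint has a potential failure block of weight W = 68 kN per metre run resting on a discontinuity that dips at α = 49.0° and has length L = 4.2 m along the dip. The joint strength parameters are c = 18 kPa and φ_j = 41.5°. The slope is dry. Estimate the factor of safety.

FS = 2.24

Resolving the block weight along and normal to the plane and applying the Mohr–Coulomb strength on the joint:
N' = W cosα = 68·cos49.0° = 44.6 kN/m
Driving force T = W sinα = 68·sin49.0° = 51.3 kN/m
Resisting force R = c·L + N'·tanφ_j = 18·4.2 + 44.6·tan41.5° = 75.6 + 39.5 = 115.1 kN/m
FS = R / T = 115.1 / 51.3 = 2.242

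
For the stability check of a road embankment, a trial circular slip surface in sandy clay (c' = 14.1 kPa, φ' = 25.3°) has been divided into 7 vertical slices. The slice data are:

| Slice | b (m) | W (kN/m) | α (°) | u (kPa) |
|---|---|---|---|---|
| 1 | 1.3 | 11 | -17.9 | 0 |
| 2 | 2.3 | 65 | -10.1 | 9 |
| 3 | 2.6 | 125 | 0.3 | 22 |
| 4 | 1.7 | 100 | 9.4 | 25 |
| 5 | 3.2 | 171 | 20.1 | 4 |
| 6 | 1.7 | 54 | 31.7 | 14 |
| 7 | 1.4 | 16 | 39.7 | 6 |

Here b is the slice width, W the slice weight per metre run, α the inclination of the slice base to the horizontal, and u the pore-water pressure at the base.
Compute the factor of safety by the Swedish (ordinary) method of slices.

Ordinary method of slices: FS = Σ[c'·Δl_i + (W_i cosα_i − u_i·Δl_i)·tanφ'] / Σ W_i sinα_i, with Δl_i = b_i / cosα_i.
Slice 1: Δl = 1.3/cos(-17.9°) = 1.366 m; N'_1 = 11·cos(-17.9°) − 0·1.366 = 10.5; c'Δl = 19.26; W sinα = -3.4
Slice 2: Δl = 2.3/cos(-10.1°) = 2.336 m; N'_2 = 65·cos(-10.1°) − 9·2.336 = 43.0; c'Δl = 32.94; W sinα = -11.4
Slice 3: Δl = 2.6/cos0.3° = 2.600 m; N'_3 = 125·cos0.3° − 22·2.600 = 67.8; c'Δl = 36.66; W sinα = 0.7
Slice 4: Δl = 1.7/cos9.4° = 1.723 m; N'_4 = 100·cos9.4° − 25·1.723 = 55.6; c'Δl = 24.30; W sinα = 16.3
Slice 5: Δl = 3.2/cos20.1° = 3.408 m; N'_5 = 171·cos20.1° − 4·3.408 = 147.0; c'Δl = 48.05; W sinα = 58.8
Slice 6: Δl = 1.7/cos31.7° = 1.998 m; N'_6 = 54·cos31.7° − 14·1.998 = 18.0; c'Δl = 28.17; W sinα = 28.4
Slice 7: Δl = 1.4/cos39.7° = 1.820 m; N'_7 = 16·cos39.7° − 6·1.820 = 1.4; c'Δl = 25.66; W sinα = 10.2
Σc'Δl = 215.0 kN/m; ΣN' = 343.1 kN/m; ΣW sinα = 99.6 kN/m
Resisting = 215.0 + 343.1·tan25.3° = 215.0 + 162.2 = 377.2 kN/m
FS = 377.2 / 99.6 = 3.789

FS = 3.79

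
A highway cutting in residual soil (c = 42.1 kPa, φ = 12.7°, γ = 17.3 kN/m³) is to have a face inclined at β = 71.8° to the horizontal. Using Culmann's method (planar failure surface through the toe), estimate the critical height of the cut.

H_c = 18.54 m

Culmann's analysis gives the critical failure plane at α_cr = (β + φ)/2 = (71.8 + 12.7)/2 = 42.2°, and the critical height
H_c = (4c/γ) · sinβ cosφ / [1 − cos(β − φ)]
    = (4·42.1/17.3) · sin71.8°·cos12.7° / [1 − cos(59.1°)]
    = 9.734 · 0.9500·0.9755 / [1 − 0.5135]
    = 9.734 · 0.9267 / 0.4865
    = 18.54 m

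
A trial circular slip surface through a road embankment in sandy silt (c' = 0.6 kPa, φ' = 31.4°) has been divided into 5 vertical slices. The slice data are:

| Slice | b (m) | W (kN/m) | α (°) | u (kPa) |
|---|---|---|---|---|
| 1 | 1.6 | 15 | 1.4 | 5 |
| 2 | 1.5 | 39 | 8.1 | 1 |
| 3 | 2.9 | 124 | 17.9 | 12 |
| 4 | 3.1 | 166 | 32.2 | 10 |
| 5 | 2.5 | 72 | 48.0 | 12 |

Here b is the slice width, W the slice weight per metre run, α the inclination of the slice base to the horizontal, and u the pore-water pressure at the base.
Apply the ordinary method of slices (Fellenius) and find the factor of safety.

Ordinary method of slices: FS = Σ[c'·Δl_i + (W_i cosα_i − u_i·Δl_i)·tanφ'] / Σ W_i sinα_i, with Δl_i = b_i / cosα_i.
Slice 1: Δl = 1.6/cos1.4° = 1.600 m; N'_1 = 15·cos1.4° − 5·1.600 = 7.0; c'Δl = 0.96; W sinα = 0.4
Slice 2: Δl = 1.5/cos8.1° = 1.515 m; N'_2 = 39·cos8.1° − 1·1.515 = 37.1; c'Δl = 0.91; W sinα = 5.5
Slice 3: Δl = 2.9/cos17.9° = 3.048 m; N'_3 = 124·cos17.9° − 12·3.048 = 81.4; c'Δl = 1.83; W sinα = 38.1
Slice 4: Δl = 3.1/cos32.2° = 3.663 m; N'_4 = 166·cos32.2° − 10·3.663 = 103.8; c'Δl = 2.20; W sinα = 88.5
Slice 5: Δl = 2.5/cos48.0° = 3.736 m; N'_5 = 72·cos48.0° − 12·3.736 = 3.3; c'Δl = 2.24; W sinα = 53.5
Σc'Δl = 8.1 kN/m; ΣN' = 232.7 kN/m; ΣW sinα = 185.9 kN/m
Resisting = 8.1 + 232.7·tan31.4° = 8.1 + 142.0 = 150.2 kN/m
FS = 150.2 / 185.9 = 0.808

FS = 0.81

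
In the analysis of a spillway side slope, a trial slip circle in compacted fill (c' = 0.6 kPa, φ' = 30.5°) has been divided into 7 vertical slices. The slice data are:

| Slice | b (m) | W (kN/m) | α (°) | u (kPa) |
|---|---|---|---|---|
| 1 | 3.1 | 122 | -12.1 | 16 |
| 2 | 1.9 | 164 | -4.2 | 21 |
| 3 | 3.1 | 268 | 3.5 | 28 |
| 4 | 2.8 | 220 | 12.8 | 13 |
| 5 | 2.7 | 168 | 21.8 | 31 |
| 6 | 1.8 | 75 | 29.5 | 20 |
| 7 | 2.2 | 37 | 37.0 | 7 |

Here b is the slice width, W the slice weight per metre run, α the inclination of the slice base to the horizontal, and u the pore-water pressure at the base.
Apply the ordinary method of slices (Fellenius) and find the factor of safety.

Ordinary method of slices: FS = Σ[c'·Δl_i + (W_i cosα_i − u_i·Δl_i)·tanφ'] / Σ W_i sinα_i, with Δl_i = b_i / cosα_i.
Slice 1: Δl = 3.1/cos(-12.1°) = 3.170 m; N'_1 = 122·cos(-12.1°) − 16·3.170 = 68.6; c'Δl = 1.90; W sinα = -25.6
Slice 2: Δl = 1.9/cos(-4.2°) = 1.905 m; N'_2 = 164·cos(-4.2°) − 21·1.905 = 123.6; c'Δl = 1.14; W sinα = -12.0
Slice 3: Δl = 3.1/cos3.5° = 3.106 m; N'_3 = 268·cos3.5° − 28·3.106 = 180.5; c'Δl = 1.86; W sinα = 16.4
Slice 4: Δl = 2.8/cos12.8° = 2.871 m; N'_4 = 220·cos12.8° − 13·2.871 = 177.2; c'Δl = 1.72; W sinα = 48.7
Slice 5: Δl = 2.7/cos21.8° = 2.908 m; N'_5 = 168·cos21.8° − 31·2.908 = 65.8; c'Δl = 1.74; W sinα = 62.4
Slice 6: Δl = 1.8/cos29.5° = 2.068 m; N'_6 = 75·cos29.5° − 20·2.068 = 23.9; c'Δl = 1.24; W sinα = 36.9
Slice 7: Δl = 2.2/cos37.0° = 2.755 m; N'_7 = 37·cos37.0° − 7·2.755 = 10.3; c'Δl = 1.65; W sinα = 22.3
Σc'Δl = 11.3 kN/m; ΣN' = 649.9 kN/m; ΣW sinα = 149.1 kN/m
Resisting = 11.3 + 649.9·tan30.5° = 11.3 + 382.8 = 394.1 kN/m
FS = 394.1 / 149.1 = 2.643

FS = 2.64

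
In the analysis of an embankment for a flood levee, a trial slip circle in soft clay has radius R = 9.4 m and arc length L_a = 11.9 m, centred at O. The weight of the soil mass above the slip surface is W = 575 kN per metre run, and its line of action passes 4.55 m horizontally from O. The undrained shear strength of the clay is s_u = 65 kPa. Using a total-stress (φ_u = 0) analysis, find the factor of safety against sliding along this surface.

Taking moments about the centre O, the resisting moment is provided by the undrained shear strength acting along the arc:
M_R = s_u·L_a·R = 65·11.90·9.4 = 7270.9 kN·m/m
M_D = W·d = 575·4.55 = 2616.2 kN·m/m
FS = M_R / M_D = 7270.9 / 2616.2 = 2.779

FS = 2.78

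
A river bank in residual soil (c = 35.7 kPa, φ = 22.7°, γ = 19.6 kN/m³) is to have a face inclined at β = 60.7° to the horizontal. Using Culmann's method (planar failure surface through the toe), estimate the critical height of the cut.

H_c = 27.65 m

Culmann's analysis gives the critical failure plane at α_cr = (β + φ)/2 = (60.7 + 22.7)/2 = 41.7°, and the critical height
H_c = (4c/γ) · sinβ cosφ / [1 − cos(β − φ)]
    = (4·35.7/19.6) · sin60.7°·cos22.7° / [1 − cos(38.0°)]
    = 7.286 · 0.8721·0.9225 / [1 − 0.7880]
    = 7.286 · 0.8045 / 0.2120
    = 27.65 m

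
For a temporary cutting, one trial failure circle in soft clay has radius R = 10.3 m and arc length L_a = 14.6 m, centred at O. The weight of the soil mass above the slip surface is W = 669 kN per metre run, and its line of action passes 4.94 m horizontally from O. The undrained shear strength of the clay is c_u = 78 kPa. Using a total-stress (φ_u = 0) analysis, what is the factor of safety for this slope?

Taking moments about the centre O, the resisting moment is provided by the undrained shear strength acting along the arc:
M_R = c_u·L_a·R = 78·14.60·10.3 = 11729.6 kN·m/m
M_D = W·d = 669·4.94 = 3304.9 kN·m/m
FS = M_R / M_D = 11729.6 / 3304.9 = 3.549

FS = 3.55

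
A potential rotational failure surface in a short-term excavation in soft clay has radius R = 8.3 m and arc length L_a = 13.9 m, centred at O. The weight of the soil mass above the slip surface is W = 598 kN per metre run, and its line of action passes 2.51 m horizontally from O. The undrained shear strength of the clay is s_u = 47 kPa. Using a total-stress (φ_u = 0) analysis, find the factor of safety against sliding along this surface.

Taking moments about the centre O, the resisting moment is provided by the undrained shear strength acting along the arc:
M_R = s_u·L_a·R = 47·13.90·8.3 = 5422.4 kN·m/m
M_D = W·d = 598·2.51 = 1501.0 kN·m/m
FS = M_R / M_D = 5422.4 / 1501.0 = 3.613

FS = 3.61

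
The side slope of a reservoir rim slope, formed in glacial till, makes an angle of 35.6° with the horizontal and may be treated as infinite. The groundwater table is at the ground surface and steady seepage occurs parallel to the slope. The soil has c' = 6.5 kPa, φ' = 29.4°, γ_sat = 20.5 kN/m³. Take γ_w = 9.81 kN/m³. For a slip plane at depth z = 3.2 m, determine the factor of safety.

FS = 0.62

With seepage parallel to the slope and the water table at the surface, the effective normal stress on the slip plane uses the buoyant unit weight γ' = γ_sat − γ_w while the driving shear stress uses γ_sat:
FS = [c' + γ' z cos²β tanφ'] / [γ_sat z sinβ cosβ]
γ' = 20.5 − 9.81 = 10.69 kN/m³
Numerator = 6.5 + 10.69·3.2·cos²35.6°·tan29.4° = 6.5 + 10.69·3.2·0.6611·0.5635 = 19.243 kPa
Denominator = 20.5·3.2·sin35.6°·cos35.6° = 20.5·3.2·0.5821·0.8131 = 31.050 kPa
FS = 19.243 / 31.050 = 0.620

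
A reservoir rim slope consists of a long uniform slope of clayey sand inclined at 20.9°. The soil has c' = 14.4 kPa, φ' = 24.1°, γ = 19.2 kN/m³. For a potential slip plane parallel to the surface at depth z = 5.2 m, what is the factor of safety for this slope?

FS = 1.60

For an infinite slope with a slip plane parallel to the surface (no pore pressure): FS = [c' + γz cos²β tanφ'] / [γz sinβ cosβ].
γz = 19.2·5.2 = 99.84 kN/m²
Numerator = 14.4 + 99.84·cos²20.9°·tan24.1° = 14.4 + 99.84·0.8727·0.4473 = 53.377 kPa
Denominator = 99.84·sin20.9°·cos20.9° = 99.84·0.3567·0.9342 = 33.273 kPa
FS = 53.377 / 33.273 = 1.604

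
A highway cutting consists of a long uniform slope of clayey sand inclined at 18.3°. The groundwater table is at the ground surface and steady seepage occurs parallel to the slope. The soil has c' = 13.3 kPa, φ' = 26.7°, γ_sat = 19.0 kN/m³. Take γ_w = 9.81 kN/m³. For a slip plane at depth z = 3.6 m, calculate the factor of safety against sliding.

FS = 1.39

With seepage parallel to the slope and the water table at the surface, the effective normal stress on the slip plane uses the buoyant unit weight γ' = γ_sat − γ_w while the driving shear stress uses γ_sat:
FS = [c' + γ' z cos²β tanφ'] / [γ_sat z sinβ cosβ]
γ' = 19.0 − 9.81 = 9.19 kN/m³
Numerator = 13.3 + 9.19·3.6·cos²18.3°·tan26.7° = 13.3 + 9.19·3.6·0.9014·0.5029 = 28.299 kPa
Denominator = 19.0·3.6·sin18.3°·cos18.3° = 19.0·3.6·0.3140·0.9494 = 20.391 kPa
FS = 28.299 / 20.391 = 1.388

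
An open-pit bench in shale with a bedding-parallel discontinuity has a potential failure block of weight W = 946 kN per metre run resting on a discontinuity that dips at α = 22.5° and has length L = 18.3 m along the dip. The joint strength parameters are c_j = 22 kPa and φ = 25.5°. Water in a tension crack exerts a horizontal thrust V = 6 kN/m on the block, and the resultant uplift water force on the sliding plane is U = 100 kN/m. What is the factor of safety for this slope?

FS = 2.10

Resolving the block weight along and normal to the plane and applying the Mohr–Coulomb strength on the joint:
N' = W cosα − U − V sinα = 946·cos22.5° − 100 − 6·sin22.5° = 771.7 kN/m
Driving force T = W sinα + V cosα = 946·sin22.5° + 6·cos22.5° = 367.6 kN/m
Resisting force R = c_j·L + N'·tanφ = 22·18.3 + 771.7·tan25.5° = 402.6 + 368.1 = 770.7 kN/m
FS = R / T = 770.7 / 367.6 = 2.097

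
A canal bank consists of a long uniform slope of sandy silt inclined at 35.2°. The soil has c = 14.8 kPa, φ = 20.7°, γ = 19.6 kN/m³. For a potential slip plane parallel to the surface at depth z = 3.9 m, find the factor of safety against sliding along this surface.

FS = 0.95

For an infinite slope with a slip plane parallel to the surface (no pore pressure): FS = [c + γz cos²β tanφ] / [γz sinβ cosβ].
γz = 19.6·3.9 = 76.44 kN/m²
Numerator = 14.8 + 76.44·cos²35.2°·tan20.7° = 14.8 + 76.44·0.6677·0.3779 = 34.087 kPa
Denominator = 76.44·sin35.2°·cos35.2° = 76.44·0.5764·0.8171 = 36.005 kPa
FS = 34.087 / 36.005 = 0.947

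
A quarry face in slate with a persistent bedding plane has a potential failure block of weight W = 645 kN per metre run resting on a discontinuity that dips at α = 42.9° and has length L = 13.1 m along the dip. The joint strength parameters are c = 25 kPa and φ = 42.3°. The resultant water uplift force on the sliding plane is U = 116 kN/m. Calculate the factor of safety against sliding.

FS = 1.48

Resolving the block weight along and normal to the plane and applying the Mohr–Coulomb strength on the joint:
N' = W cosα − U = 645·cos42.9° − 116 = 356.5 kN/m
Driving force T = W sinα = 645·sin42.9° = 439.1 kN/m
Resisting force R = c·L + N'·tanφ = 25·13.1 + 356.5·tan42.3° = 327.5 + 324.4 = 651.9 kN/m
FS = R / T = 651.9 / 439.1 = 1.485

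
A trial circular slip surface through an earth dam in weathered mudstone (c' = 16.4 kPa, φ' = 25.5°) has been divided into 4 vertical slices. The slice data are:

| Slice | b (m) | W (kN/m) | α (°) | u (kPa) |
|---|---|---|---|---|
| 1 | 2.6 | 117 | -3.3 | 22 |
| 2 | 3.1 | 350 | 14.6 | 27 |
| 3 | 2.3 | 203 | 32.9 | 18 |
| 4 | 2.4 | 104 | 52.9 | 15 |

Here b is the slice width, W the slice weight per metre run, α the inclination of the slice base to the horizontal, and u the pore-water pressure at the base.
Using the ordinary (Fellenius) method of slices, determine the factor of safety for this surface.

FS = 1.50

Ordinary method of slices: FS = Σ[c'·Δl_i + (W_i cosα_i − u_i·Δl_i)·tanφ'] / Σ W_i sinα_i, with Δl_i = b_i / cosα_i.
Slice 1: Δl = 2.6/cos(-3.3°) = 2.604 m; N'_1 = 117·cos(-3.3°) − 22·2.604 = 59.5; c'Δl = 42.71; W sinα = -6.7
Slice 2: Δl = 3.1/cos14.6° = 3.203 m; N'_2 = 350·cos14.6° − 27·3.203 = 252.2; c'Δl = 52.54; W sinα = 88.2
Slice 3: Δl = 2.3/cos32.9° = 2.739 m; N'_3 = 203·cos32.9° − 18·2.739 = 121.1; c'Δl = 44.93; W sinα = 110.3
Slice 4: Δl = 2.4/cos52.9° = 3.979 m; N'_4 = 104·cos52.9° − 15·3.979 = 3.1; c'Δl = 65.25; W sinα = 82.9
Σc'Δl = 205.4 kN/m; ΣN' = 435.9 kN/m; ΣW sinα = 274.7 kN/m
Resisting = 205.4 + 435.9·tan25.5° = 205.4 + 207.9 = 413.3 kN/m
FS = 413.3 / 274.7 = 1.505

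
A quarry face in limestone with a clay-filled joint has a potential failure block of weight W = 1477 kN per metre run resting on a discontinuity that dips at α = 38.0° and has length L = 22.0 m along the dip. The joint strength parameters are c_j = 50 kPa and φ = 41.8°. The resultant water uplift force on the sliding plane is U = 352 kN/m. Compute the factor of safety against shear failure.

Resolving the block weight along and normal to the plane and applying the Mohr–Coulomb strength on the joint:
N' = W cosα − U = 1477·cos38.0° − 352 = 811.9 kN/m
Driving force T = W sinα = 1477·sin38.0° = 909.3 kN/m
Resisting force R = c_j·L + N'·tanφ = 50·22.0 + 811.9·tan41.8° = 1100.0 + 725.9 = 1825.9 kN/m
FS = R / T = 1825.9 / 909.3 = 2.008

FS = 2.01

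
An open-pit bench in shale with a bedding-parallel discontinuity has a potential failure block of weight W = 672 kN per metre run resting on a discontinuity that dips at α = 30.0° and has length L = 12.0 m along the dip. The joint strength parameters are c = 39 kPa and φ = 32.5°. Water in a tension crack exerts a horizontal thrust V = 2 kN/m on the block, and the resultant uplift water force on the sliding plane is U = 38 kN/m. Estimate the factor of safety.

FS = 2.41

Resolving the block weight along and normal to the plane and applying the Mohr–Coulomb strength on the joint:
N' = W cosα − U − V sinα = 672·cos30.0° − 38 − 2·sin30.0° = 543.0 kN/m
Driving force T = W sinα + V cosα = 672·sin30.0° + 2·cos30.0° = 337.7 kN/m
Resisting force R = c·L + N'·tanφ = 39·12.0 + 543.0·tan32.5° = 468.0 + 345.9 = 813.9 kN/m
FS = R / T = 813.9 / 337.7 = 2.410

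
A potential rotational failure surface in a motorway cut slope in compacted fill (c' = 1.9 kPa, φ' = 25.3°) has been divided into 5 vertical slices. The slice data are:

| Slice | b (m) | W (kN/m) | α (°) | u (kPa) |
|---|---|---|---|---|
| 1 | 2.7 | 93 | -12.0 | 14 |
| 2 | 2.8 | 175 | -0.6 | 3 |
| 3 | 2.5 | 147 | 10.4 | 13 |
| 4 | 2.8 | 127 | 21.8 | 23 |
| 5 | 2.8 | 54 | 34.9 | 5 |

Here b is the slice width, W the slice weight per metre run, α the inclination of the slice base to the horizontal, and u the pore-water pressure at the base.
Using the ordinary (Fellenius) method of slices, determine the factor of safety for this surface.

FS = 2.63

Ordinary method of slices: FS = Σ[c'·Δl_i + (W_i cosα_i − u_i·Δl_i)·tanφ'] / Σ W_i sinα_i, with Δl_i = b_i / cosα_i.
Slice 1: Δl = 2.7/cos(-12.0°) = 2.760 m; N'_1 = 93·cos(-12.0°) − 14·2.760 = 52.3; c'Δl = 5.24; W sinα = -19.3
Slice 2: Δl = 2.8/cos(-0.6°) = 2.800 m; N'_2 = 175·cos(-0.6°) − 3·2.800 = 166.6; c'Δl = 5.32; W sinα = -1.8
Slice 3: Δl = 2.5/cos10.4° = 2.542 m; N'_3 = 147·cos10.4° − 13·2.542 = 111.5; c'Δl = 4.83; W sinα = 26.5
Slice 4: Δl = 2.8/cos21.8° = 3.016 m; N'_4 = 127·cos21.8° − 23·3.016 = 48.6; c'Δl = 5.73; W sinα = 47.2
Slice 5: Δl = 2.8/cos34.9° = 3.414 m; N'_5 = 54·cos34.9° − 5·3.414 = 27.2; c'Δl = 6.49; W sinα = 30.9
Σc'Δl = 27.6 kN/m; ΣN' = 406.2 kN/m; ΣW sinα = 83.4 kN/m
Resisting = 27.6 + 406.2·tan25.3° = 27.6 + 192.0 = 219.6 kN/m
FS = 219.6 / 83.4 = 2.633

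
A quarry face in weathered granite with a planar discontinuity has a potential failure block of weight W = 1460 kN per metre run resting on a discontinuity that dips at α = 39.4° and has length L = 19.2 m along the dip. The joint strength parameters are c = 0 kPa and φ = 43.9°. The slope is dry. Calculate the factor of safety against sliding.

FS = 1.17

Resolving the block weight along and normal to the plane and applying the Mohr–Coulomb strength on the joint:
N' = W cosα = 1460·cos39.4° = 1128.2 kN/m
Driving force T = W sinα = 1460·sin39.4° = 926.7 kN/m
Resisting force R = c·L + N'·tanφ = 0·19.2 + 1128.2·tan43.9° = 0.0 + 1085.7 = 1085.7 kN/m
FS = R / T = 1085.7 / 926.7 = 1.172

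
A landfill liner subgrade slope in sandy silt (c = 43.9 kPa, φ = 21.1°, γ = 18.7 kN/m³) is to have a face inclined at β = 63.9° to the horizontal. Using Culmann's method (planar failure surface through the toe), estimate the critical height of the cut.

Culmann's analysis gives the critical failure plane at α_cr = (β + φ)/2 = (63.9 + 21.1)/2 = 42.5°, and the critical height
H_c = (4c/γ) · sinβ cosφ / [1 − cos(β − φ)]
    = (4·43.9/18.7) · sin63.9°·cos21.1° / [1 − cos(42.8°)]
    = 9.390 · 0.8980·0.9330 / [1 − 0.7337]
    = 9.390 · 0.8378 / 0.2663
    = 29.55 m

H_c = 29.55 m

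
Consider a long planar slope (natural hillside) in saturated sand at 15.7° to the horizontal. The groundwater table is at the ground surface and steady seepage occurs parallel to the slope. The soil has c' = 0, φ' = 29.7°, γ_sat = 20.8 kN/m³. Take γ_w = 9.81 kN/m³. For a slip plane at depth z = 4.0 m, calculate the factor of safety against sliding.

FS = 1.07

With seepage parallel to the slope and the water table at the surface, the effective normal stress on the slip plane uses the buoyant unit weight γ' = γ_sat − γ_w while the driving shear stress uses γ_sat:
FS = [c' + γ' z cos²β tanφ'] / [γ_sat z sinβ cosβ]
(For c' = 0 this reduces to FS = (γ'/γ_sat)·tanφ'/tanβ.)
γ' = 20.8 − 9.81 = 10.99 kN/m³
Numerator = 0.0 + 10.99·4.0·cos²15.7°·tan29.7° = 0.0 + 10.99·4.0·0.9268·0.5704 = 23.238 kPa
Denominator = 20.8·4.0·sin15.7°·cos15.7° = 20.8·4.0·0.2706·0.9627 = 21.674 kPa
FS = 23.238 / 21.674 = 1.072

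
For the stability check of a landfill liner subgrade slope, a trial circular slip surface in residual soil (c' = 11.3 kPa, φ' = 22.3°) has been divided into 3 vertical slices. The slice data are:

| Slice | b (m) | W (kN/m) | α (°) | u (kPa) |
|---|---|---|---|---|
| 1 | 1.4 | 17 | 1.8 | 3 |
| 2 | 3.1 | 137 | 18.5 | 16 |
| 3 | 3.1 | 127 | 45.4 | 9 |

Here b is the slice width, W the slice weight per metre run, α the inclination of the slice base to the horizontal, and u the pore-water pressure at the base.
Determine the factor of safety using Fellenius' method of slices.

Ordinary method of slices: FS = Σ[c'·Δl_i + (W_i cosα_i − u_i·Δl_i)·tanφ'] / Σ W_i sinα_i, with Δl_i = b_i / cosα_i.
Slice 1: Δl = 1.4/cos1.8° = 1.401 m; N'_1 = 17·cos1.8° − 3·1.401 = 12.8; c'Δl = 15.83; W sinα = 0.5
Slice 2: Δl = 3.1/cos18.5° = 3.269 m; N'_2 = 137·cos18.5° − 16·3.269 = 77.6; c'Δl = 36.94; W sinα = 43.5
Slice 3: Δl = 3.1/cos45.4° = 4.415 m; N'_3 = 127·cos45.4° − 9·4.415 = 49.4; c'Δl = 49.89; W sinα = 90.4
Σc'Δl = 102.7 kN/m; ΣN' = 139.8 kN/m; ΣW sinα = 134.4 kN/m
Resisting = 102.7 + 139.8·tan22.3° = 102.7 + 57.4 = 160.0 kN/m
FS = 160.0 / 134.4 = 1.190

FS = 1.19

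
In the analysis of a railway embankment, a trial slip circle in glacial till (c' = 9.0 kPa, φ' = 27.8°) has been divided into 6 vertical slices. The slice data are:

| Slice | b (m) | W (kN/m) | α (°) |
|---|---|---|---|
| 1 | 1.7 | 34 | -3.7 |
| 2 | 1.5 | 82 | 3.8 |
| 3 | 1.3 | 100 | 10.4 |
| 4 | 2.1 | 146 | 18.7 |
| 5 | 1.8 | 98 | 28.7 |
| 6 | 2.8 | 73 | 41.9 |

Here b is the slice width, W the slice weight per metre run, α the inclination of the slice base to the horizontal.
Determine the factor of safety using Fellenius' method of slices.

FS = 2.27

Ordinary method of slices: FS = Σ[c'·Δl_i + (W_i cosα_i)·tanφ'] / Σ W_i sinα_i, with Δl_i = b_i / cosα_i.
Slice 1: Δl = 1.7/cos(-3.7°) = 1.704 m; N'_1 = 34·cos(-3.7°) = 33.9; c'Δl = 15.33; W sinα = -2.2
Slice 2: Δl = 1.5/cos3.8° = 1.503 m; N'_2 = 82·cos3.8° = 81.8; c'Δl = 13.53; W sinα = 5.4
Slice 3: Δl = 1.3/cos10.4° = 1.322 m; N'_3 = 100·cos10.4° = 98.4; c'Δl = 11.90; W sinα = 18.1
Slice 4: Δl = 2.1/cos18.7° = 2.217 m; N'_4 = 146·cos18.7° = 138.3; c'Δl = 19.95; W sinα = 46.8
Slice 5: Δl = 1.8/cos28.7° = 2.052 m; N'_5 = 98·cos28.7° = 86.0; c'Δl = 18.47; W sinα = 47.1
Slice 6: Δl = 2.8/cos41.9° = 3.762 m; N'_6 = 73·cos41.9° = 54.3; c'Δl = 33.86; W sinα = 48.8
Σc'Δl = 113.0 kN/m; ΣN' = 492.7 kN/m; ΣW sinα = 163.9 kN/m
Resisting = 113.0 + 492.7·tan27.8° = 113.0 + 259.8 = 372.8 kN/m
FS = 372.8 / 163.9 = 2.274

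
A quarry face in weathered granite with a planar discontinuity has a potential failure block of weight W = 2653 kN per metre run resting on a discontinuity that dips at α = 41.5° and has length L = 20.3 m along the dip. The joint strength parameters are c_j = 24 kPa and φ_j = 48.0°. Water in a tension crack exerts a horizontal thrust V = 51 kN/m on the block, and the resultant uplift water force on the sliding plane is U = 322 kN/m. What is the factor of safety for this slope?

Resolving the block weight along and normal to the plane and applying the Mohr–Coulomb strength on the joint:
N' = W cosα − U − V sinα = 2653·cos41.5° − 322 − 51·sin41.5° = 1631.2 kN/m
Driving force T = W sinα + V cosα = 2653·sin41.5° + 51·cos41.5° = 1796.1 kN/m
Resisting force R = c_j·L + N'·tanφ_j = 24·20.3 + 1631.2·tan48.0° = 487.2 + 1811.6 = 2298.8 kN/m
FS = R / T = 2298.8 / 1796.1 = 1.280

FS = 1.28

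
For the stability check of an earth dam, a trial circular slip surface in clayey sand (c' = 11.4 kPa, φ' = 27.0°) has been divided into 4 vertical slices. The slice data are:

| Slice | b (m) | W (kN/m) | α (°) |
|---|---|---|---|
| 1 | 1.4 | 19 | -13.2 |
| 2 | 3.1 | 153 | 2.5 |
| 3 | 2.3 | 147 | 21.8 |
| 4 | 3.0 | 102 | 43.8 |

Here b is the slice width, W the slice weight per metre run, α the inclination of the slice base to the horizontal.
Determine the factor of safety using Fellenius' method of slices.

Ordinary method of slices: FS = Σ[c'·Δl_i + (W_i cosα_i)·tanφ'] / Σ W_i sinα_i, with Δl_i = b_i / cosα_i.
Slice 1: Δl = 1.4/cos(-13.2°) = 1.438 m; N'_1 = 19·cos(-13.2°) = 18.5; c'Δl = 16.39; W sinα = -4.3
Slice 2: Δl = 3.1/cos2.5° = 3.103 m; N'_2 = 153·cos2.5° = 152.9; c'Δl = 35.37; W sinα = 6.7
Slice 3: Δl = 2.3/cos21.8° = 2.477 m; N'_3 = 147·cos21.8° = 136.5; c'Δl = 28.24; W sinα = 54.6
Slice 4: Δl = 3.0/cos43.8° = 4.157 m; N'_4 = 102·cos43.8° = 73.6; c'Δl = 47.38; W sinα = 70.6
Σc'Δl = 127.4 kN/m; ΣN' = 381.5 kN/m; ΣW sinα = 127.5 kN/m
Resisting = 127.4 + 381.5·tan27.0° = 127.4 + 194.4 = 321.8 kN/m
FS = 321.8 / 127.5 = 2.523

FS = 2.52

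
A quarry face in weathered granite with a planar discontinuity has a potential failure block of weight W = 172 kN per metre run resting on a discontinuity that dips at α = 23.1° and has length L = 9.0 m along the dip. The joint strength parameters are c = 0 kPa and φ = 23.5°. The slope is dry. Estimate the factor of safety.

FS = 1.02

Resolving the block weight along and normal to the plane and applying the Mohr–Coulomb strength on the joint:
N' = W cosα = 172·cos23.1° = 158.2 kN/m
Driving force T = W sinα = 172·sin23.1° = 67.5 kN/m
Resisting force R = c·L + N'·tanφ = 0·9.0 + 158.2·tan23.5° = 0.0 + 68.8 = 68.8 kN/m
FS = R / T = 68.8 / 67.5 = 1.019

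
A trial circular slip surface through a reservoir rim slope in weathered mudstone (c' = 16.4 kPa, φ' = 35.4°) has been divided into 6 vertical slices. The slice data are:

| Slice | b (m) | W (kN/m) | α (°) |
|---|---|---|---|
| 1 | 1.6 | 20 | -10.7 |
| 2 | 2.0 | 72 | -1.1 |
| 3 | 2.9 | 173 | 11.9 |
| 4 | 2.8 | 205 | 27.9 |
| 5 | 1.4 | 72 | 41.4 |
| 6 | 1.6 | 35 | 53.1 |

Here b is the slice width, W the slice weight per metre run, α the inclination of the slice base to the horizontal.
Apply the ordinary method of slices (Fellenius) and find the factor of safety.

FS = 2.98

Ordinary method of slices: FS = Σ[c'·Δl_i + (W_i cosα_i)·tanφ'] / Σ W_i sinα_i, with Δl_i = b_i / cosα_i.
Slice 1: Δl = 1.6/cos(-10.7°) = 1.628 m; N'_1 = 20·cos(-10.7°) = 19.7; c'Δl = 26.70; W sinα = -3.7
Slice 2: Δl = 2.0/cos(-1.1°) = 2.000 m; N'_2 = 72·cos(-1.1°) = 72.0; c'Δl = 32.81; W sinα = -1.4
Slice 3: Δl = 2.9/cos11.9° = 2.964 m; N'_3 = 173·cos11.9° = 169.3; c'Δl = 48.60; W sinα = 35.7
Slice 4: Δl = 2.8/cos27.9° = 3.168 m; N'_4 = 205·cos27.9° = 181.2; c'Δl = 51.96; W sinα = 95.9
Slice 5: Δl = 1.4/cos41.4° = 1.866 m; N'_5 = 72·cos41.4° = 54.0; c'Δl = 30.61; W sinα = 47.6
Slice 6: Δl = 1.6/cos53.1° = 2.665 m; N'_6 = 35·cos53.1° = 21.0; c'Δl = 43.70; W sinα = 28.0
Σc'Δl = 234.4 kN/m; ΣN' = 517.1 kN/m; ΣW sinα = 202.1 kN/m
Resisting = 234.4 + 517.1·tan35.4° = 234.4 + 367.5 = 601.9 kN/m
FS = 601.9 / 202.1 = 2.978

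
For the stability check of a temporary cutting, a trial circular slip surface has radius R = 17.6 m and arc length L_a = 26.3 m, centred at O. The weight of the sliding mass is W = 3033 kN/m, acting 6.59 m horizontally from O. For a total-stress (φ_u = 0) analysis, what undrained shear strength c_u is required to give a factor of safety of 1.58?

FS = c_u·L_a·R / (W·d), so c_u = FS·W·d / (L_a·R).
c_u = 1.58·3033·6.59 / (26.30·17.6) = 31580.2 / 462.88 = 68.23 kPa

c_u = 68.2 kPa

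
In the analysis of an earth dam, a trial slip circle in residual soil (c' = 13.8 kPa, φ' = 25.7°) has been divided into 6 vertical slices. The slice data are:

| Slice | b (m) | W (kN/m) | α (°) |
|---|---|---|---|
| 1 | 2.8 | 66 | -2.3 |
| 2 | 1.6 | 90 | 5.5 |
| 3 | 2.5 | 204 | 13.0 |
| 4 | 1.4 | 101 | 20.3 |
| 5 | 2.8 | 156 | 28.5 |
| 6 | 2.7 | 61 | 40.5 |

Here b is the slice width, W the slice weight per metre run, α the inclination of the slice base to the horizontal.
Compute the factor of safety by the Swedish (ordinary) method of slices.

FS = 2.56

Ordinary method of slices: FS = Σ[c'·Δl_i + (W_i cosα_i)·tanφ'] / Σ W_i sinα_i, with Δl_i = b_i / cosα_i.
Slice 1: Δl = 2.8/cos(-2.3°) = 2.802 m; N'_1 = 66·cos(-2.3°) = 65.9; c'Δl = 38.67; W sinα = -2.6
Slice 2: Δl = 1.6/cos5.5° = 1.607 m; N'_2 = 90·cos5.5° = 89.6; c'Δl = 22.18; W sinα = 8.6
Slice 3: Δl = 2.5/cos13.0° = 2.566 m; N'_3 = 204·cos13.0° = 198.8; c'Δl = 35.41; W sinα = 45.9
Slice 4: Δl = 1.4/cos20.3° = 1.493 m; N'_4 = 101·cos20.3° = 94.7; c'Δl = 20.60; W sinα = 35.0
Slice 5: Δl = 2.8/cos28.5° = 3.186 m; N'_5 = 156·cos28.5° = 137.1; c'Δl = 43.97; W sinα = 74.4
Slice 6: Δl = 2.7/cos40.5° = 3.551 m; N'_6 = 61·cos40.5° = 46.4; c'Δl = 49.00; W sinα = 39.6
Σc'Δl = 209.8 kN/m; ΣN' = 632.5 kN/m; ΣW sinα = 201.0 kN/m
Resisting = 209.8 + 632.5·tan25.7° = 209.8 + 304.4 = 514.2 kN/m
FS = 514.2 / 201.0 = 2.559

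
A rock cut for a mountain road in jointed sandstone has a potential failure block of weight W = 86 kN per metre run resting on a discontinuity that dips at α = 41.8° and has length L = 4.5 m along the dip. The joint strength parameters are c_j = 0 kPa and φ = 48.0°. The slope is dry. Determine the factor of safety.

FS = 1.24

Resolving the block weight along and normal to the plane and applying the Mohr–Coulomb strength on the joint:
N' = W cosα = 86·cos41.8° = 64.1 kN/m
Driving force T = W sinα = 86·sin41.8° = 57.3 kN/m
Resisting force R = c_j·L + N'·tanφ = 0·4.5 + 64.1·tan48.0° = 0.0 + 71.2 = 71.2 kN/m
FS = R / T = 71.2 / 57.3 = 1.242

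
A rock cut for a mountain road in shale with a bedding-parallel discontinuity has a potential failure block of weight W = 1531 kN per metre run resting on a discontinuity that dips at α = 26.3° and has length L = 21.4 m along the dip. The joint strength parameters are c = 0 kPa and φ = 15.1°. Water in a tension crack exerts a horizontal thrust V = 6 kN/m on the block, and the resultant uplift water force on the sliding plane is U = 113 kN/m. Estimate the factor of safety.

FS = 0.50

Resolving the block weight along and normal to the plane and applying the Mohr–Coulomb strength on the joint:
N' = W cosα − U − V sinα = 1531·cos26.3° − 113 − 6·sin26.3° = 1256.9 kN/m
Driving force T = W sinα + V cosα = 1531·sin26.3° + 6·cos26.3° = 683.7 kN/m
Resisting force R = c·L + N'·tanφ = 0·21.4 + 1256.9·tan15.1° = 0.0 + 339.1 = 339.1 kN/m
FS = R / T = 339.1 / 683.7 = 0.496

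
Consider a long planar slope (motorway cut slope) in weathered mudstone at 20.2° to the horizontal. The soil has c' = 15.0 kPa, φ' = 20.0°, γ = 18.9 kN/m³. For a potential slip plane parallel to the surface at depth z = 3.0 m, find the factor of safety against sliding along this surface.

For an infinite slope with a slip plane parallel to the surface (no pore pressure): FS = [c' + γz cos²β tanφ'] / [γz sinβ cosβ].
γz = 18.9·3.0 = 56.70 kN/m²
Numerator = 15.0 + 56.70·cos²20.2°·tan20.0° = 15.0 + 56.70·0.8808·0.3640 = 33.177 kPa
Denominator = 56.70·sin20.2°·cos20.2° = 56.70·0.3453·0.9385 = 18.374 kPa
FS = 33.177 / 18.374 = 1.806

FS = 1.81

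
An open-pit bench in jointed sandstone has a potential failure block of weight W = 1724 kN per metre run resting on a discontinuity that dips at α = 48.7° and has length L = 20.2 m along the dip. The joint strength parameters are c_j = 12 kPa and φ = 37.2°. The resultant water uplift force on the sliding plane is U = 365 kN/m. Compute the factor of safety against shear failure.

Resolving the block weight along and normal to the plane and applying the Mohr–Coulomb strength on the joint:
N' = W cosα − U = 1724·cos48.7° − 365 = 772.8 kN/m
Driving force T = W sinα = 1724·sin48.7° = 1295.2 kN/m
Resisting force R = c_j·L + N'·tanφ = 12·20.2 + 772.8·tan37.2° = 242.4 + 586.6 = 829.0 kN/m
FS = R / T = 829.0 / 1295.2 = 0.640

FS = 0.64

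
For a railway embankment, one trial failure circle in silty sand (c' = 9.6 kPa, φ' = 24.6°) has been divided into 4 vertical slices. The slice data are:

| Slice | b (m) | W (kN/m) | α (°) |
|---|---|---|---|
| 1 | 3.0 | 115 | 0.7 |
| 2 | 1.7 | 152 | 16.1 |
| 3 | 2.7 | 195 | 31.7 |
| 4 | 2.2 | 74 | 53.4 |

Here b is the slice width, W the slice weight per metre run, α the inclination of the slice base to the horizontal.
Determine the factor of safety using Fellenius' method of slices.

FS = 1.59

Ordinary method of slices: FS = Σ[c'·Δl_i + (W_i cosα_i)·tanφ'] / Σ W_i sinα_i, with Δl_i = b_i / cosα_i.
Slice 1: Δl = 3.0/cos0.7° = 3.000 m; N'_1 = 115·cos0.7° = 115.0; c'Δl = 28.80; W sinα = 1.4
Slice 2: Δl = 1.7/cos16.1° = 1.769 m; N'_2 = 152·cos16.1° = 146.0; c'Δl = 16.99; W sinα = 42.2
Slice 3: Δl = 2.7/cos31.7° = 3.173 m; N'_3 = 195·cos31.7° = 165.9; c'Δl = 30.47; W sinα = 102.5
Slice 4: Δl = 2.2/cos53.4° = 3.690 m; N'_4 = 74·cos53.4° = 44.1; c'Δl = 35.42; W sinα = 59.4
Σc'Δl = 111.7 kN/m; ΣN' = 471.1 kN/m; ΣW sinα = 205.4 kN/m
Resisting = 111.7 + 471.1·tan24.6° = 111.7 + 215.7 = 327.3 kN/m
FS = 327.3 / 205.4 = 1.593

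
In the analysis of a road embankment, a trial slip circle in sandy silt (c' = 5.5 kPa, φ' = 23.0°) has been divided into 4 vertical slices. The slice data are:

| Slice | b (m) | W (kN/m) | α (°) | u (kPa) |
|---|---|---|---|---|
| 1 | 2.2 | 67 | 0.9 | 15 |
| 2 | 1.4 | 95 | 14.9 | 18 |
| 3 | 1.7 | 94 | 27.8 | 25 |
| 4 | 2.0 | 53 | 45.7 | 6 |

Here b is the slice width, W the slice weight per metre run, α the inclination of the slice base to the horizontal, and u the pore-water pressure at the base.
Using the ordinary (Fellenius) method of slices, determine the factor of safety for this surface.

FS = 1.04

Ordinary method of slices: FS = Σ[c'·Δl_i + (W_i cosα_i − u_i·Δl_i)·tanφ'] / Σ W_i sinα_i, with Δl_i = b_i / cosα_i.
Slice 1: Δl = 2.2/cos0.9° = 2.200 m; N'_1 = 67·cos0.9° − 15·2.200 = 34.0; c'Δl = 12.10; W sinα = 1.1
Slice 2: Δl = 1.4/cos14.9° = 1.449 m; N'_2 = 95·cos14.9° − 18·1.449 = 65.7; c'Δl = 7.97; W sinα = 24.4
Slice 3: Δl = 1.7/cos27.8° = 1.922 m; N'_3 = 94·cos27.8° − 25·1.922 = 35.1; c'Δl = 10.57; W sinα = 43.8
Slice 4: Δl = 2.0/cos45.7° = 2.864 m; N'_4 = 53·cos45.7° − 6·2.864 = 19.8; c'Δl = 15.75; W sinα = 37.9
Σc'Δl = 46.4 kN/m; ΣN' = 154.7 kN/m; ΣW sinα = 107.3 kN/m
Resisting = 46.4 + 154.7·tan23.0° = 46.4 + 65.6 = 112.0 kN/m
FS = 112.0 / 107.3 = 1.045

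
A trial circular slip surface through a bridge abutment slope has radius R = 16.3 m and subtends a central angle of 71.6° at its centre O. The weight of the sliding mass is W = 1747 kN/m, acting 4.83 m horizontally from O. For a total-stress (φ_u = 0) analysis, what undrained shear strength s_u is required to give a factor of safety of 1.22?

s_u = 31.0 kPa

FS = s_u·L_a·R / (W·d), so s_u = FS·W·d / (L_a·R).
Arc length L_a = R·θ = 16.3·(71.6°·π/180) = 16.3·1.2497 = 20.37 m
s_u = 1.22·1747·4.83 / (20.37·16.3) = 10294.4 / 332.02 = 31.01 kPa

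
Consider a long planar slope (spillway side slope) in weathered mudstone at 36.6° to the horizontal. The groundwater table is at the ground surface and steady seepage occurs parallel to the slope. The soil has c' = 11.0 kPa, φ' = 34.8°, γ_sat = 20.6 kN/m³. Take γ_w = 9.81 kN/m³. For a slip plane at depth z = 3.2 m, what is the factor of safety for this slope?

With seepage parallel to the slope and the water table at the surface, the effective normal stress on the slip plane uses the buoyant unit weight γ' = γ_sat − γ_w while the driving shear stress uses γ_sat:
FS = [c' + γ' z cos²β tanφ'] / [γ_sat z sinβ cosβ]
γ' = 20.6 − 9.81 = 10.79 kN/m³
Numerator = 11.0 + 10.79·3.2·cos²36.6°·tan34.8° = 11.0 + 10.79·3.2·0.6445·0.6950 = 26.467 kPa
Denominator = 20.6·3.2·sin36.6°·cos36.6° = 20.6·3.2·0.5962·0.8028 = 31.553 kPa
FS = 26.467 / 31.553 = 0.839

FS = 0.84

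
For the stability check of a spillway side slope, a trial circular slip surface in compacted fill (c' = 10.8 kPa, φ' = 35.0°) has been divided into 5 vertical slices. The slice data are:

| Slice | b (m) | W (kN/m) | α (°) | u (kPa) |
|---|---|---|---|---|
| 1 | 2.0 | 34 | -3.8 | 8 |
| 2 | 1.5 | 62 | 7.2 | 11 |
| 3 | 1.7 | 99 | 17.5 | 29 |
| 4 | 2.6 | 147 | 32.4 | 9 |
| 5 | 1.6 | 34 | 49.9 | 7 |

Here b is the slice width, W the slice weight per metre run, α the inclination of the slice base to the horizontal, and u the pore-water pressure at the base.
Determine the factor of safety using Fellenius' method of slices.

FS = 1.87

Ordinary method of slices: FS = Σ[c'·Δl_i + (W_i cosα_i − u_i·Δl_i)·tanφ'] / Σ W_i sinα_i, with Δl_i = b_i / cosα_i.
Slice 1: Δl = 2.0/cos(-3.8°) = 2.004 m; N'_1 = 34·cos(-3.8°) − 8·2.004 = 17.9; c'Δl = 21.65; W sinα = -2.3
Slice 2: Δl = 1.5/cos7.2° = 1.512 m; N'_2 = 62·cos7.2° − 11·1.512 = 44.9; c'Δl = 16.33; W sinα = 7.8
Slice 3: Δl = 1.7/cos17.5° = 1.782 m; N'_3 = 99·cos17.5° − 29·1.782 = 42.7; c'Δl = 19.25; W sinα = 29.8
Slice 4: Δl = 2.6/cos32.4° = 3.079 m; N'_4 = 147·cos32.4° − 9·3.079 = 96.4; c'Δl = 33.26; W sinα = 78.8
Slice 5: Δl = 1.6/cos49.9° = 2.484 m; N'_5 = 34·cos49.9° − 7·2.484 = 4.5; c'Δl = 26.83; W sinα = 26.0
Σc'Δl = 117.3 kN/m; ΣN' = 206.4 kN/m; ΣW sinα = 140.1 kN/m
Resisting = 117.3 + 206.4·tan35.0° = 117.3 + 144.5 = 261.8 kN/m
FS = 261.8 / 140.1 = 1.869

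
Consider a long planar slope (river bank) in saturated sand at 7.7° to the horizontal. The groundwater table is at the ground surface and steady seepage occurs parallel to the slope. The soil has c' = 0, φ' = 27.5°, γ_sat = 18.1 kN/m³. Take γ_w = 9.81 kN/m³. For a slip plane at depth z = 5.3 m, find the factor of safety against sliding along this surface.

With seepage parallel to the slope and the water table at the surface, the effective normal stress on the slip plane uses the buoyant unit weight γ' = γ_sat − γ_w while the driving shear stress uses γ_sat:
FS = [c' + γ' z cos²β tanφ'] / [γ_sat z sinβ cosβ]
(For c' = 0 this reduces to FS = (γ'/γ_sat)·tanφ'/tanβ.)
γ' = 18.1 − 9.81 = 8.29 kN/m³
Numerator = 0.0 + 8.29·5.3·cos²7.7°·tan27.5° = 0.0 + 8.29·5.3·0.9820·0.5206 = 22.462 kPa
Denominator = 18.1·5.3·sin7.7°·cos7.7° = 18.1·5.3·0.1340·0.9910 = 12.737 kPa
FS = 22.462 / 12.737 = 1.763

FS = 1.76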